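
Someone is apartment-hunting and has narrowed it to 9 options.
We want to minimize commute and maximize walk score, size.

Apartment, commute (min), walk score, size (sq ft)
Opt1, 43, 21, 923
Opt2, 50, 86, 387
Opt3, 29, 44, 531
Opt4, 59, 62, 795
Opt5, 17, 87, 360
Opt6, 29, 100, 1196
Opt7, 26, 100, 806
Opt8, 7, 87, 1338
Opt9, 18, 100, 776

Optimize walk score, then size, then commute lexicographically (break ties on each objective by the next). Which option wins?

Opt6

First maximize walk score: best is 100, kept {Opt6, Opt7, Opt9}.
Then maximize size: best is 1196, kept {Opt6}.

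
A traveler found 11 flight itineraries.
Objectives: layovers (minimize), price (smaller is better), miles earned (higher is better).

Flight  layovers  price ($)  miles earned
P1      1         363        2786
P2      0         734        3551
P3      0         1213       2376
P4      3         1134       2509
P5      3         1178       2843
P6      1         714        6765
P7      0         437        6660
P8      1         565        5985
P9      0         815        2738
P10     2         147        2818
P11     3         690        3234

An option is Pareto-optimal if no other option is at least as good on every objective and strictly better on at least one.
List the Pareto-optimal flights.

P1: not dominated.
P2: dominated by P7 (layovers 0≤0, price 437≤734, miles earned 6660≥3551).
P3: dominated by P2 (layovers 0≤0, price 734≤1213, miles earned 3551≥2376).
P4: dominated by P1 (layovers 1≤3, price 363≤1134, miles earned 2786≥2509).
P5: dominated by P2 (layovers 0≤3, price 734≤1178, miles earned 3551≥2843).
P6: not dominated (best miles earned).
P7: not dominated.
P8: dominated by P7 (layovers 0≤1, price 437≤565, miles earned 6660≥5985).
P9: dominated by P2 (layovers 0≤0, price 734≤815, miles earned 3551≥2738).
P10: not dominated (best price).
P11: dominated by P7 (layovers 0≤3, price 437≤690, miles earned 6660≥3234).

P1, P6, P7, P10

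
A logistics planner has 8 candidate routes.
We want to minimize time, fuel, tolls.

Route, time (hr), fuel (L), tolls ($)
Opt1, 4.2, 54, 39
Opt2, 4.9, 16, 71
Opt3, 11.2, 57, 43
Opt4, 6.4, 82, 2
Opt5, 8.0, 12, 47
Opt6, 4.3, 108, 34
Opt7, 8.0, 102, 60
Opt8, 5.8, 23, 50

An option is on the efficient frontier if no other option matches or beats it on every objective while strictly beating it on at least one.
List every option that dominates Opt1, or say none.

none

Opt2: worse on time (4.9 vs 4.2).
Opt3: worse on time (11.2 vs 4.2).
Opt4: worse on time (6.4 vs 4.2).
Opt5: worse on time (8.0 vs 4.2).
Opt6: worse on time (4.3 vs 4.2).
Opt7: worse on time (8.0 vs 4.2).
Opt8: worse on time (5.8 vs 4.2).
No option dominates Opt1.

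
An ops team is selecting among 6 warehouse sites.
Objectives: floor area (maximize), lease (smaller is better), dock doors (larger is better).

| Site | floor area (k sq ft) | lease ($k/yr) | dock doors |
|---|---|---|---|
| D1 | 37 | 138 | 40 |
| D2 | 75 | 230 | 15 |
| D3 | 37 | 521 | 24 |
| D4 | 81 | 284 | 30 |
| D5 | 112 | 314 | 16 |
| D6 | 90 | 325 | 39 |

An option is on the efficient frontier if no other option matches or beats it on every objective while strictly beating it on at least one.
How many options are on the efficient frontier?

D1: not dominated (best lease).
D2: not dominated.
D3: dominated by D1 (floor area 37≥37, lease 138≤521, dock doors 40≥24).
D4: not dominated.
D5: not dominated (best floor area).
D6: not dominated.
Pareto-optimal: D1, D2, D4, D5, D6 → 5.

5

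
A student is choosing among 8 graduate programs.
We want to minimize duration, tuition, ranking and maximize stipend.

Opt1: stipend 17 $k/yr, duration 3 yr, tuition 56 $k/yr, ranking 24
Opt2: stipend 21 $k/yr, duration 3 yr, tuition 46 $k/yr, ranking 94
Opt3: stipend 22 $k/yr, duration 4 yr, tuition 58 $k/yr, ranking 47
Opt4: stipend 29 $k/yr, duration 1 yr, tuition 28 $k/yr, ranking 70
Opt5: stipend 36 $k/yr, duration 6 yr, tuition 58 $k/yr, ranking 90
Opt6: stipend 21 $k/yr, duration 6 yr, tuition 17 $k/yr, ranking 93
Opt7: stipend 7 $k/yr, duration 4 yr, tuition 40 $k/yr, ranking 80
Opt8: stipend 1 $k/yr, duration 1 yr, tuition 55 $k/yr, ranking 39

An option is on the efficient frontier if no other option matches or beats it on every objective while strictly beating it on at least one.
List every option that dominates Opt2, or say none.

Opt4

Opt4: stipend 29≥21, duration 1≤3, tuition 28≤46, ranking 70≤94 — dominates Opt2.
Others (Opt1, Opt3, Opt5, Opt6, Opt7, Opt8) are each worse than Opt2 on at least one objective.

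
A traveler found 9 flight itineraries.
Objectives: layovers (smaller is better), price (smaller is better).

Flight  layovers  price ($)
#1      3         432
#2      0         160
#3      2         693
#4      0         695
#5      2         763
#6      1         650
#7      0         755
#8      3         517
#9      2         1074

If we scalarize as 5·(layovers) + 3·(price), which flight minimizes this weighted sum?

#2

#1: 5·3 + 3·432 = 1311
#2: 5·0 + 3·160 = 480
#3: 5·2 + 3·693 = 2089
#4: 5·0 + 3·695 = 2085
#5: 5·2 + 3·763 = 2299
#6: 5·1 + 3·650 = 1955
#7: 5·0 + 3·755 = 2265
#8: 5·3 + 3·517 = 1566
#9: 5·2 + 3·1074 = 3232
Lowest: #2 at 480.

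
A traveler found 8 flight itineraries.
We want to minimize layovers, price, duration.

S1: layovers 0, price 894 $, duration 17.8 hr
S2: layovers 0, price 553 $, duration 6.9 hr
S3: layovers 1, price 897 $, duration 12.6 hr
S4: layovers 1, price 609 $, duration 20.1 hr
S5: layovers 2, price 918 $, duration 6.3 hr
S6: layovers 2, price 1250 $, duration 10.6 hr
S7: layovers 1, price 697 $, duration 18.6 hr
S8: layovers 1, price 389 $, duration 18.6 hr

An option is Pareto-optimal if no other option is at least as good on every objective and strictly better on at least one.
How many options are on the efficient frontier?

S1: dominated by S2 (layovers 0≤0, price 553≤894, duration 6.9≤17.8).
S2: not dominated.
S3: dominated by S2 (layovers 0≤1, price 553≤897, duration 6.9≤12.6).
S4: dominated by S2 (layovers 0≤1, price 553≤609, duration 6.9≤20.1).
S5: not dominated (best duration).
S6: dominated by S2 (layovers 0≤2, price 553≤1250, duration 6.9≤10.6).
S7: dominated by S2 (layovers 0≤1, price 553≤697, duration 6.9≤18.6).
S8: not dominated (best price).
Pareto-optimal: S2, S5, S8 → 3.

3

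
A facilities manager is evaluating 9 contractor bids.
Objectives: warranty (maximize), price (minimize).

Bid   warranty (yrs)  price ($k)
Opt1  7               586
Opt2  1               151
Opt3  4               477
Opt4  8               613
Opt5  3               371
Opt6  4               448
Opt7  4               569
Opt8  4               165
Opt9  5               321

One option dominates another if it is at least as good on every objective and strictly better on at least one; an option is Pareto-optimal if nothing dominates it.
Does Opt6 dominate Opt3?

Yes

Opt6 vs Opt3: warranty 4≥4, price 448≤477 — Opt6 is at least as good on every objective with at least one strict improvement.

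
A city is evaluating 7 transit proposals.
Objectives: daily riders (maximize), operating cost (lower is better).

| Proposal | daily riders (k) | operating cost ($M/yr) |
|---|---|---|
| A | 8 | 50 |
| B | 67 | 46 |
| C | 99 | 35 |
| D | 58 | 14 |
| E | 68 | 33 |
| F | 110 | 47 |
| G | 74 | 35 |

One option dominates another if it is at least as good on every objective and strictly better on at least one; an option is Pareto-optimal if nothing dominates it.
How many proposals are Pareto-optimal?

A: dominated by B (daily riders 67≥8, operating cost 46≤50).
B: dominated by C (daily riders 99≥67, operating cost 35≤46).
C: not dominated.
D: not dominated (best operating cost).
E: not dominated.
F: not dominated (best daily riders).
G: dominated by C (daily riders 99≥74, operating cost 35≤35).
Pareto-optimal: C, D, E, F → 4.

4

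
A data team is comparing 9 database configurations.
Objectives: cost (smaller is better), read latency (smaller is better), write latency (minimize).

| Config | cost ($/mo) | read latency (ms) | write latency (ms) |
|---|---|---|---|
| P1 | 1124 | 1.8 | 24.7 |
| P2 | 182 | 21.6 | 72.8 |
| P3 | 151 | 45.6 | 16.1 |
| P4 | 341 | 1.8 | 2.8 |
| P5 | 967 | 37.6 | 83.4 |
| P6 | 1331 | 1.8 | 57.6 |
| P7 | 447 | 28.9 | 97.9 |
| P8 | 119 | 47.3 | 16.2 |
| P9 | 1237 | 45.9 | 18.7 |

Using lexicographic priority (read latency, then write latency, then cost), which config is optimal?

First minimize read latency: best is 1.8, kept {P1, P4, P6}.
Then minimize write latency: best is 2.8, kept {P4}.

P4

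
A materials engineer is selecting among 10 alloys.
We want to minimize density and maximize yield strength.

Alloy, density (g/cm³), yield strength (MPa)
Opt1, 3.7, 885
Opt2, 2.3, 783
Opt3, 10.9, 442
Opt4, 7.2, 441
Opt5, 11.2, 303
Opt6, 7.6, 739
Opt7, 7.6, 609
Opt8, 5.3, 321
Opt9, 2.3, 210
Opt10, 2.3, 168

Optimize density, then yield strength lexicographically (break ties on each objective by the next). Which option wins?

Opt2

First minimize density: best is 2.3, kept {Opt2, Opt9, Opt10}.
Then maximize yield strength: best is 783, kept {Opt2}.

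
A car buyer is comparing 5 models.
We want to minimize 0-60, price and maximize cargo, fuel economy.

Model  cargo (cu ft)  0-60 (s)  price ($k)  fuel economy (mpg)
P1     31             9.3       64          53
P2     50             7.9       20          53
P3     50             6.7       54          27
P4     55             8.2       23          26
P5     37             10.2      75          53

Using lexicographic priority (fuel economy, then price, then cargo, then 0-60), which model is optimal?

P2

First maximize fuel economy: best is 53, kept {P1, P2, P5}.
Then minimize price: best is 20, kept {P2}.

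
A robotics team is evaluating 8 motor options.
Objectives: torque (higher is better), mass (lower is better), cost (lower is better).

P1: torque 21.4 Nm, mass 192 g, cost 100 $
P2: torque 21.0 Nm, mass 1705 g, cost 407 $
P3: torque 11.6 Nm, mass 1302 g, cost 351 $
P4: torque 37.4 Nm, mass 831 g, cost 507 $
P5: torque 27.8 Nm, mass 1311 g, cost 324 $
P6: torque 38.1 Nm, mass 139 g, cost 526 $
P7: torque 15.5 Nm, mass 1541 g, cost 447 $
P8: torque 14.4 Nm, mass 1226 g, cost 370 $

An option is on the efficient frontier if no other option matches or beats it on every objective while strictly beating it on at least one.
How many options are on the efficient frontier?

4

P1: not dominated (best cost).
P2: dominated by P1 (torque 21.4≥21.0, mass 192≤1705, cost 100≤407).
P3: dominated by P1 (torque 21.4≥11.6, mass 192≤1302, cost 100≤351).
P4: not dominated.
P5: not dominated.
P6: not dominated (best torque).
P7: dominated by P1 (torque 21.4≥15.5, mass 192≤1541, cost 100≤447).
P8: dominated by P1 (torque 21.4≥14.4, mass 192≤1226, cost 100≤370).
Pareto-optimal: P1, P4, P5, P6 → 4.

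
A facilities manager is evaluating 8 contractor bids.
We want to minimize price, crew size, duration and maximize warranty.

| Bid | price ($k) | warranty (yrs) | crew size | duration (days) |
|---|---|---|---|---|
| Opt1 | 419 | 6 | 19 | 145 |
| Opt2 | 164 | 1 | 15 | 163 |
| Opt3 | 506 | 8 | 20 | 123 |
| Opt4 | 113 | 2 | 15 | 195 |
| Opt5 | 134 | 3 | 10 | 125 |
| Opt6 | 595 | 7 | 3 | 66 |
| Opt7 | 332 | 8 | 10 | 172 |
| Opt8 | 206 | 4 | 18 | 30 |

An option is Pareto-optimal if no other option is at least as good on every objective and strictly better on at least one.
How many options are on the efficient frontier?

Opt1: not dominated.
Opt2: dominated by Opt5 (price 134≤164, warranty 3≥1, crew size 10≤15, duration 125≤163).
Opt3: not dominated.
Opt4: not dominated (best price).
Opt5: not dominated.
Opt6: not dominated (best crew size).
Opt7: not dominated.
Opt8: not dominated (best duration).
Pareto-optimal: Opt1, Opt3, Opt4, Opt5, Opt6, Opt7, Opt8 → 7.

7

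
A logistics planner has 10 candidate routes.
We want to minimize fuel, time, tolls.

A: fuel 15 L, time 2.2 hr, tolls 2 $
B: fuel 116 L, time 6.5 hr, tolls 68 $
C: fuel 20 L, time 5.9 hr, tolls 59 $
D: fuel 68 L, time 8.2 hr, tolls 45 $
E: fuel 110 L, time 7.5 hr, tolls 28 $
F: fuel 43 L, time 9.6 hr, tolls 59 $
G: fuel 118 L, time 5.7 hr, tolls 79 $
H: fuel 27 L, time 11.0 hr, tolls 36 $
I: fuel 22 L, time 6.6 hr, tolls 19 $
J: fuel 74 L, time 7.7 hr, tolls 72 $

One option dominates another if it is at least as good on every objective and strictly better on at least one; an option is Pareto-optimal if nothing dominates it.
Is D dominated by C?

C vs D: C is worse on tolls (59 vs 45), so it does not dominate D.

No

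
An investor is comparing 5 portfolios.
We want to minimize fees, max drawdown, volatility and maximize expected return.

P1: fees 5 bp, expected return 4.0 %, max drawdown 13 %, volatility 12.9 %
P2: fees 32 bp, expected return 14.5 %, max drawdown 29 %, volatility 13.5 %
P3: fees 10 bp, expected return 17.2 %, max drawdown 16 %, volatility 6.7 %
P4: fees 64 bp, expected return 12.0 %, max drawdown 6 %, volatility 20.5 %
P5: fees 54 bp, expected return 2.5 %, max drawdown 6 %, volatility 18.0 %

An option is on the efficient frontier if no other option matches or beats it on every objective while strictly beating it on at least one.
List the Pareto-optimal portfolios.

P1, P3, P4, P5

P1: not dominated (best fees).
P2: dominated by P3 (fees 10≤32, expected return 17.2≥14.5, max drawdown 16≤29, volatility 6.7≤13.5).
P3: not dominated (best expected return).
P4: not dominated.
P5: not dominated.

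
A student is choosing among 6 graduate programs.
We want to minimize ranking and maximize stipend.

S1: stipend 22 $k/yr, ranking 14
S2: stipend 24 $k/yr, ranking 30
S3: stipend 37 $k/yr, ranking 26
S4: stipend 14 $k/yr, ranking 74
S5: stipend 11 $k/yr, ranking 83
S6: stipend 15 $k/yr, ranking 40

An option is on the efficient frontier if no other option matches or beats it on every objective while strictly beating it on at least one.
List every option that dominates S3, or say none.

S1: worse on stipend (22 vs 37).
S2: worse on stipend (24 vs 37).
S4: worse on stipend (14 vs 37).
S5: worse on stipend (11 vs 37).
S6: worse on stipend (15 vs 37).
No option dominates S3.

none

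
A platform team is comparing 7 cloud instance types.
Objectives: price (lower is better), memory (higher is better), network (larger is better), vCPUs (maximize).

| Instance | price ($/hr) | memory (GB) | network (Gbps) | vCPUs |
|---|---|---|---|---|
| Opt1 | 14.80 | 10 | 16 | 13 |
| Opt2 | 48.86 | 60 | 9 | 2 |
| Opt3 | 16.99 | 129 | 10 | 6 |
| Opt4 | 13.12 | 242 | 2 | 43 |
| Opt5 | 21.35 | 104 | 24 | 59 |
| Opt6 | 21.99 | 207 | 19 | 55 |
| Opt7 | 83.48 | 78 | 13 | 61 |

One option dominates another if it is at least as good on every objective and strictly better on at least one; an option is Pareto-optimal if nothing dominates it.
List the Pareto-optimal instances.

Opt1: not dominated.
Opt2: dominated by Opt3 (price 16.99≤48.86, memory 129≥60, network 10≥9, vCPUs 6≥2).
Opt3: not dominated.
Opt4: not dominated (best price).
Opt5: not dominated (best network).
Opt6: not dominated.
Opt7: not dominated (best vCPUs).

Opt1, Opt3, Opt4, Opt5, Opt6, Opt7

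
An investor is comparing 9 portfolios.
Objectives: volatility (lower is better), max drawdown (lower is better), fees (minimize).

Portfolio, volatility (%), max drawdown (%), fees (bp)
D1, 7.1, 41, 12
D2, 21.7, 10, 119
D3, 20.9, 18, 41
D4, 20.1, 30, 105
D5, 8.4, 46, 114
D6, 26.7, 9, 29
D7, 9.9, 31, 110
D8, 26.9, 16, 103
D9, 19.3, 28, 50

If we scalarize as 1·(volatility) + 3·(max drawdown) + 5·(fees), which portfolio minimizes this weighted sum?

D1: 1·7.1 + 3·41 + 5·12 = 190.1
D2: 1·21.7 + 3·10 + 5·119 = 646.7
D3: 1·20.9 + 3·18 + 5·41 = 279.9
D4: 1·20.1 + 3·30 + 5·105 = 635.1
D5: 1·8.4 + 3·46 + 5·114 = 716.4
D6: 1·26.7 + 3·9 + 5·29 = 198.7
D7: 1·9.9 + 3·31 + 5·110 = 652.9
D8: 1·26.9 + 3·16 + 5·103 = 589.9
D9: 1·19.3 + 3·28 + 5·50 = 353.3
Lowest: D1 at 190.1.

D1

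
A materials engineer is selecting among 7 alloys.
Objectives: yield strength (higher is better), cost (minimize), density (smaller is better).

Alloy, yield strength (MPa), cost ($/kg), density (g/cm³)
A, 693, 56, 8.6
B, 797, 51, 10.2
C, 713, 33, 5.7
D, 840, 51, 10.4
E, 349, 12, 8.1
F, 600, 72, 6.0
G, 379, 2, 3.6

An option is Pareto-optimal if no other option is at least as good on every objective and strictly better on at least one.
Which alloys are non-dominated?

A: dominated by C (yield strength 713≥693, cost 33≤56, density 5.7≤8.6).
B: not dominated.
C: not dominated.
D: not dominated (best yield strength).
E: dominated by G (yield strength 379≥349, cost 2≤12, density 3.6≤8.1).
F: dominated by C (yield strength 713≥600, cost 33≤72, density 5.7≤6.0).
G: not dominated (best cost).

B, C, D, G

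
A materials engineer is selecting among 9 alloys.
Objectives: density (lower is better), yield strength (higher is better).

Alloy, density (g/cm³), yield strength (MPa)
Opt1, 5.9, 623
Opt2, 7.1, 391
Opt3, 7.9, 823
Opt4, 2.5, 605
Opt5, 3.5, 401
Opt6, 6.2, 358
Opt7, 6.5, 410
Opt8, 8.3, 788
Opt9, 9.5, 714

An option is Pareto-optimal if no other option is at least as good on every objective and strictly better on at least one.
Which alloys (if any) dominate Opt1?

none

Opt2: worse on density (7.1 vs 5.9).
Opt3: worse on density (7.9 vs 5.9).
Opt4: worse on yield strength (605 vs 623).
Opt5: worse on yield strength (401 vs 623).
Opt6: worse on density (6.2 vs 5.9).
Opt7: worse on density (6.5 vs 5.9).
Opt8: worse on density (8.3 vs 5.9).
Opt9: worse on density (9.5 vs 5.9).
No option dominates Opt1.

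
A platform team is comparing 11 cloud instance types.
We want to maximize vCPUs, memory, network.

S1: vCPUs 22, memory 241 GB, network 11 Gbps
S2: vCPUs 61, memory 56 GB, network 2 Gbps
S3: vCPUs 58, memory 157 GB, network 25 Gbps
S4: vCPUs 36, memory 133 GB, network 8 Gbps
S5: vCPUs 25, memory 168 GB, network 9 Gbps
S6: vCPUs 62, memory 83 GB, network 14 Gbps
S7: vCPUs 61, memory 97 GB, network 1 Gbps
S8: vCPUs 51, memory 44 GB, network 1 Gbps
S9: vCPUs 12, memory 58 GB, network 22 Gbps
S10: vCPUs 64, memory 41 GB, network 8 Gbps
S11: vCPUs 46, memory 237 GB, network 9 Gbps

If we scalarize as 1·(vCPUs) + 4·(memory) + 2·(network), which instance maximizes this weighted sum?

S11

S1: 1·22 + 4·241 + 2·11 = 1008
S2: 1·61 + 4·56 + 2·2 = 289
S3: 1·58 + 4·157 + 2·25 = 736
S4: 1·36 + 4·133 + 2·8 = 584
S5: 1·25 + 4·168 + 2·9 = 715
S6: 1·62 + 4·83 + 2·14 = 422
S7: 1·61 + 4·97 + 2·1 = 451
S8: 1·51 + 4·44 + 2·1 = 229
S9: 1·12 + 4·58 + 2·22 = 288
S10: 1·64 + 4·41 + 2·8 = 244
S11: 1·46 + 4·237 + 2·9 = 1012
Highest: S11 at 1012.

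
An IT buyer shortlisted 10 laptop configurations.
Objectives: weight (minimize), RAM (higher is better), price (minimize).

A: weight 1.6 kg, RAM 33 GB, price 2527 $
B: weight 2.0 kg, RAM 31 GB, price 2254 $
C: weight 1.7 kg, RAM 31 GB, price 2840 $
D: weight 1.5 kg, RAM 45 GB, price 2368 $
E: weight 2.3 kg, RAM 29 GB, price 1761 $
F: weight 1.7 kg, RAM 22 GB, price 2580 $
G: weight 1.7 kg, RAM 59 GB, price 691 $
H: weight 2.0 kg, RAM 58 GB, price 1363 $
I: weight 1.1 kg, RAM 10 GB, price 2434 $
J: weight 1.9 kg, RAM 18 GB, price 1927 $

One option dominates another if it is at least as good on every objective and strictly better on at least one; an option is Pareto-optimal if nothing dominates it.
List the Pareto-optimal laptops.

D, G, I

A: dominated by D (weight 1.5≤1.6, RAM 45≥33, price 2368≤2527).
B: dominated by G (weight 1.7≤2.0, RAM 59≥31, price 691≤2254).
C: dominated by A (weight 1.6≤1.7, RAM 33≥31, price 2527≤2840).
D: not dominated.
E: dominated by G (weight 1.7≤2.3, RAM 59≥29, price 691≤1761).
F: dominated by A (weight 1.6≤1.7, RAM 33≥22, price 2527≤2580).
G: not dominated (best RAM).
H: dominated by G (weight 1.7≤2.0, RAM 59≥58, price 691≤1363).
I: not dominated (best weight).
J: dominated by G (weight 1.7≤1.9, RAM 59≥18, price 691≤1927).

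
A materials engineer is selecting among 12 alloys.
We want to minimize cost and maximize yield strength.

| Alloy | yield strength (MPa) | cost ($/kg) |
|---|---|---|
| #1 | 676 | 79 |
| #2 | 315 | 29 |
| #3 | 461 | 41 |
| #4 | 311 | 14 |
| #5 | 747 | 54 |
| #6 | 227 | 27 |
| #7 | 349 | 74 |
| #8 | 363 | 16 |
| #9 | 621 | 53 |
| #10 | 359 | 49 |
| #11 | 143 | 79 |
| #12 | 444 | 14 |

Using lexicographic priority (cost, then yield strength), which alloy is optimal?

First minimize cost: best is 14, kept {#4, #12}.
Then maximize yield strength: best is 444, kept {#12}.

#12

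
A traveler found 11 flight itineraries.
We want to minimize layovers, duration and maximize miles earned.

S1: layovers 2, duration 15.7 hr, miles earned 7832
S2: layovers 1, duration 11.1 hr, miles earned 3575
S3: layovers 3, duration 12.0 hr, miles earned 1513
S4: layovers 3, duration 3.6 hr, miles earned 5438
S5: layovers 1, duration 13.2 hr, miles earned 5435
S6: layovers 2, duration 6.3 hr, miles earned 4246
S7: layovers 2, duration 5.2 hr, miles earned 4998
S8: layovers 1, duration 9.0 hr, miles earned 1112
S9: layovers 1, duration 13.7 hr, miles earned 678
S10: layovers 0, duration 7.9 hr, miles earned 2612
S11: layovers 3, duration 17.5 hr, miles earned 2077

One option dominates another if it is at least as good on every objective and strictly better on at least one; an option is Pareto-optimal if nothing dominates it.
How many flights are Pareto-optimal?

S1: not dominated (best miles earned).
S2: not dominated.
S3: dominated by S2 (layovers 1≤3, duration 11.1≤12.0, miles earned 3575≥1513).
S4: not dominated (best duration).
S5: not dominated.
S6: dominated by S7 (layovers 2≤2, duration 5.2≤6.3, miles earned 4998≥4246).
S7: not dominated.
S8: dominated by S10 (layovers 0≤1, duration 7.9≤9.0, miles earned 2612≥1112).
S9: dominated by S2 (layovers 1≤1, duration 11.1≤13.7, miles earned 3575≥678).
S10: not dominated (best layovers).
S11: dominated by S1 (layovers 2≤3, duration 15.7≤17.5, miles earned 7832≥2077).
Pareto-optimal: S1, S2, S4, S5, S7, S10 → 6.

6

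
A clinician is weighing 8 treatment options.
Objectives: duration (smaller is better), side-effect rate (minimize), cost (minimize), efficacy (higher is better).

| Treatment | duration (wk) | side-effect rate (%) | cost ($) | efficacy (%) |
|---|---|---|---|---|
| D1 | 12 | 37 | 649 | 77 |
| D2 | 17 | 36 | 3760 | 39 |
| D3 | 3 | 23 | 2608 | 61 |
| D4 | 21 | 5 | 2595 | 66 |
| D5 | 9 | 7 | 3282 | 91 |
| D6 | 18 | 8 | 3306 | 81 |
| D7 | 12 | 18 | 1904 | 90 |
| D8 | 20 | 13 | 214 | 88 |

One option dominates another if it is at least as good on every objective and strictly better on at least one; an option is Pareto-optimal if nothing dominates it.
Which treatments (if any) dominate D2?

D3: duration 3≤17, side-effect rate 23≤36, cost 2608≤3760, efficacy 61≥39 — dominates D2.
D5: duration 9≤17, side-effect rate 7≤36, cost 3282≤3760, efficacy 91≥39 — dominates D2.
D7: duration 12≤17, side-effect rate 18≤36, cost 1904≤3760, efficacy 90≥39 — dominates D2.
Others (D1, D4, D6, D8) are each worse than D2 on at least one objective.

D3, D5, D7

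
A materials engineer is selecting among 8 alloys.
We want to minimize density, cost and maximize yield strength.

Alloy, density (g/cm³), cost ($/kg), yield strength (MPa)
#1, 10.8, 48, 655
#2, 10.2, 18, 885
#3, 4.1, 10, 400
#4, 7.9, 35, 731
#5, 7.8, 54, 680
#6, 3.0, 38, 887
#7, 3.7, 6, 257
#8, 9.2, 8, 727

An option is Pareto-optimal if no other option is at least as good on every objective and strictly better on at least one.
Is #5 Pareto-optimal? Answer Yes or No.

No

#6 vs #5: density 3.0≤7.8, cost 38≤54, yield strength 887≥680 — #6 is at least as good on every objective and strictly better on at least one, so #6 dominates #5.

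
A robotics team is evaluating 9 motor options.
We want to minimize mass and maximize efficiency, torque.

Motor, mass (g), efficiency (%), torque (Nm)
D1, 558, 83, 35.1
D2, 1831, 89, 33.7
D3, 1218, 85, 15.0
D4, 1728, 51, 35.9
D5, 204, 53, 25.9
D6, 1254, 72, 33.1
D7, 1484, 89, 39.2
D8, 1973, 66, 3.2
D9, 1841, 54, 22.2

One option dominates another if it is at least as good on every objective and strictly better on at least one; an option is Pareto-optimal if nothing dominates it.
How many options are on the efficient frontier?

4

D1: not dominated.
D2: dominated by D7 (mass 1484≤1831, efficiency 89≥89, torque 39.2≥33.7).
D3: not dominated.
D4: dominated by D7 (mass 1484≤1728, efficiency 89≥51, torque 39.2≥35.9).
D5: not dominated (best mass).
D6: dominated by D1 (mass 558≤1254, efficiency 83≥72, torque 35.1≥33.1).
D7: not dominated (best torque).
D8: dominated by D1 (mass 558≤1973, efficiency 83≥66, torque 35.1≥3.2).
D9: dominated by D1 (mass 558≤1841, efficiency 83≥54, torque 35.1≥22.2).
Pareto-optimal: D1, D3, D5, D7 → 4.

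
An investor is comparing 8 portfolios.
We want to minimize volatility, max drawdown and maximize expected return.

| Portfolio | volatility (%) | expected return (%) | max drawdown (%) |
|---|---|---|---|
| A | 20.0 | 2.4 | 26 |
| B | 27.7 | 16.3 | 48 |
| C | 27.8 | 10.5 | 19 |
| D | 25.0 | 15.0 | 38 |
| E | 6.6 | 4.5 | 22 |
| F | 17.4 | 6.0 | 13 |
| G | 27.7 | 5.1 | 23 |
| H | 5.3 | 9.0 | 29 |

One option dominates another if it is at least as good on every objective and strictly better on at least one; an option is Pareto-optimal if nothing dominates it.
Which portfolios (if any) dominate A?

E, F

E: volatility 6.6≤20.0, expected return 4.5≥2.4, max drawdown 22≤26 — dominates A.
F: volatility 17.4≤20.0, expected return 6.0≥2.4, max drawdown 13≤26 — dominates A.
Others (B, C, D, G, H) are each worse than A on at least one objective.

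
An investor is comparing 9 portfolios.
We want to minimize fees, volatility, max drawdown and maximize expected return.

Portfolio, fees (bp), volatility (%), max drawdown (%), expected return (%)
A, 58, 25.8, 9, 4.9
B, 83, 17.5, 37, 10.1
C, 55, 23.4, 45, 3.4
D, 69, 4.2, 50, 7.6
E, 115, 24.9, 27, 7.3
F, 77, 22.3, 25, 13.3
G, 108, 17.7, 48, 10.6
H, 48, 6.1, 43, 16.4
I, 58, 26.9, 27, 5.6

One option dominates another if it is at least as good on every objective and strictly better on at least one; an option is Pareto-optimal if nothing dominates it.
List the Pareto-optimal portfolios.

A, B, D, F, H, I

A: not dominated (best max drawdown).
B: not dominated.
C: dominated by H (fees 48≤55, volatility 6.1≤23.4, max drawdown 43≤45, expected return 16.4≥3.4).
D: not dominated (best volatility).
E: dominated by F (fees 77≤115, volatility 22.3≤24.9, max drawdown 25≤27, expected return 13.3≥7.3).
F: not dominated.
G: dominated by H (fees 48≤108, volatility 6.1≤17.7, max drawdown 43≤48, expected return 16.4≥10.6).
H: not dominated (best fees).
I: not dominated.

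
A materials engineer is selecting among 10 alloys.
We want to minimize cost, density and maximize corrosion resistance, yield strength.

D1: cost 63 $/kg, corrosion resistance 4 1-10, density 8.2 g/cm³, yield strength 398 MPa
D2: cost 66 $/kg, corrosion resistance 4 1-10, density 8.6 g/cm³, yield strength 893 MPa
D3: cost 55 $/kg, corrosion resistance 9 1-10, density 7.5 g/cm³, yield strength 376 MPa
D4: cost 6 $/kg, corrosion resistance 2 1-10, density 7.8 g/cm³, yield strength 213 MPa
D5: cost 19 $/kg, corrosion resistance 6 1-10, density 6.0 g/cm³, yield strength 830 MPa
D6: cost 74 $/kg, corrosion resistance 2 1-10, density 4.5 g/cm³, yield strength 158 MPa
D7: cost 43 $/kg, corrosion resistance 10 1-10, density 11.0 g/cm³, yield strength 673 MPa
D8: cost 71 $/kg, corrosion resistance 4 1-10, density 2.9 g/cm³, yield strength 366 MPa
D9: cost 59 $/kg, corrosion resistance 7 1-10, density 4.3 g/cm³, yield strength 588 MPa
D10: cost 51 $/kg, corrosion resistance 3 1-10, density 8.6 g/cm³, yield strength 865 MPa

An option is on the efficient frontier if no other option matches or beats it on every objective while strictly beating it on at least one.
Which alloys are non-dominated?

D2, D3, D4, D5, D7, D8, D9, D10

D1: dominated by D5 (cost 19≤63, corrosion resistance 6≥4, density 6.0≤8.2, yield strength 830≥398).
D2: not dominated (best yield strength).
D3: not dominated.
D4: not dominated (best cost).
D5: not dominated.
D6: dominated by D8 (cost 71≤74, corrosion resistance 4≥2, density 2.9≤4.5, yield strength 366≥158).
D7: not dominated (best corrosion resistance).
D8: not dominated (best density).
D9: not dominated.
D10: not dominated.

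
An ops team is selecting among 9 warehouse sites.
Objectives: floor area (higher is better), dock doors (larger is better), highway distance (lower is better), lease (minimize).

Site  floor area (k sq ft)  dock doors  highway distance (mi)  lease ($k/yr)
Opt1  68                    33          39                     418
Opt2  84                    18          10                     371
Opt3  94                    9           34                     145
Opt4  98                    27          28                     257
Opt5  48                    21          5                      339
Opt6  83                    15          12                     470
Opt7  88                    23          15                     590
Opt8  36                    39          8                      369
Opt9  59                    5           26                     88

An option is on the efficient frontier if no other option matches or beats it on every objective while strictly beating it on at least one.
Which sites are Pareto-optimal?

Opt1: not dominated.
Opt2: not dominated.
Opt3: not dominated.
Opt4: not dominated (best floor area).
Opt5: not dominated (best highway distance).
Opt6: dominated by Opt2 (floor area 84≥83, dock doors 18≥15, highway distance 10≤12, lease 371≤470).
Opt7: not dominated.
Opt8: not dominated (best dock doors).
Opt9: not dominated (best lease).

Opt1, Opt2, Opt3, Opt4, Opt5, Opt7, Opt8, Opt9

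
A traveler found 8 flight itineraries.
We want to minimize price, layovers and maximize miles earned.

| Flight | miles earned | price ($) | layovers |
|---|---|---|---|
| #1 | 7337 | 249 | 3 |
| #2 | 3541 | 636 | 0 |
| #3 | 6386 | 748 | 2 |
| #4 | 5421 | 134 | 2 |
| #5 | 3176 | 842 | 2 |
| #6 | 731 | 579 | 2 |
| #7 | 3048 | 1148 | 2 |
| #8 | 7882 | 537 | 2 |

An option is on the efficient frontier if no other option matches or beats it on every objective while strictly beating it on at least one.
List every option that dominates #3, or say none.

#8: miles earned 7882≥6386, price 537≤748, layovers 2≤2 — dominates #3.
Others (#1, #2, #4, #5, #6, #7) are each worse than #3 on at least one objective.

#8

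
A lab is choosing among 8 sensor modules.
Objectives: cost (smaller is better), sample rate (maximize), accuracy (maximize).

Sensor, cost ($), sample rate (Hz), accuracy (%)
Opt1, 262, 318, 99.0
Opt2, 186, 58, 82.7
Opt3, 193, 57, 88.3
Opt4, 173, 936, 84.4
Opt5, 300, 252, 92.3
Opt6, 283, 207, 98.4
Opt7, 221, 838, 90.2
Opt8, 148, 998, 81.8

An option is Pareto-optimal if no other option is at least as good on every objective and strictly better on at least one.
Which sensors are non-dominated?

Opt1: not dominated (best accuracy).
Opt2: dominated by Opt4 (cost 173≤186, sample rate 936≥58, accuracy 84.4≥82.7).
Opt3: not dominated.
Opt4: not dominated.
Opt5: dominated by Opt1 (cost 262≤300, sample rate 318≥252, accuracy 99.0≥92.3).
Opt6: dominated by Opt1 (cost 262≤283, sample rate 318≥207, accuracy 99.0≥98.4).
Opt7: not dominated.
Opt8: not dominated (best cost).

Opt1, Opt3, Opt4, Opt7, Opt8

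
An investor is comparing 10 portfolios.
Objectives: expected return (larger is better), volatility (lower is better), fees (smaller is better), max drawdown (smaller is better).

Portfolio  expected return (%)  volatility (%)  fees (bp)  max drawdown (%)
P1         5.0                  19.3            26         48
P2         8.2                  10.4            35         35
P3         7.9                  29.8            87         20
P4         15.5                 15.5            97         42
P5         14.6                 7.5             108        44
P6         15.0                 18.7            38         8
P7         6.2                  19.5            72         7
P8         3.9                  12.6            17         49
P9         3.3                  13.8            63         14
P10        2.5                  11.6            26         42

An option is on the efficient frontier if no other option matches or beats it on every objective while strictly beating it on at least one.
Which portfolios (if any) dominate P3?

P6

P6: expected return 15.0≥7.9, volatility 18.7≤29.8, fees 38≤87, max drawdown 8≤20 — dominates P3.
Others (P1, P2, P4, P5, P7, P8, P9, P10) are each worse than P3 on at least one objective.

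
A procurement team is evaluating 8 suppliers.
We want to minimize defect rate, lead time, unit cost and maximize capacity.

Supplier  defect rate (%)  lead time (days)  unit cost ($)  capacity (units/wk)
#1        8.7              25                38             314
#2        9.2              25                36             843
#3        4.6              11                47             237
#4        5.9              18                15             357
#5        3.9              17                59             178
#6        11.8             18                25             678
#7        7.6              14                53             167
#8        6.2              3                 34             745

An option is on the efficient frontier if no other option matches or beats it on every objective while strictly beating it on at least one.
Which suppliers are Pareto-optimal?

#1: dominated by #4 (defect rate 5.9≤8.7, lead time 18≤25, unit cost 15≤38, capacity 357≥314).
#2: not dominated (best capacity).
#3: not dominated.
#4: not dominated (best unit cost).
#5: not dominated (best defect rate).
#6: not dominated.
#7: dominated by #3 (defect rate 4.6≤7.6, lead time 11≤14, unit cost 47≤53, capacity 237≥167).
#8: not dominated (best lead time).

#2, #3, #4, #5, #6, #8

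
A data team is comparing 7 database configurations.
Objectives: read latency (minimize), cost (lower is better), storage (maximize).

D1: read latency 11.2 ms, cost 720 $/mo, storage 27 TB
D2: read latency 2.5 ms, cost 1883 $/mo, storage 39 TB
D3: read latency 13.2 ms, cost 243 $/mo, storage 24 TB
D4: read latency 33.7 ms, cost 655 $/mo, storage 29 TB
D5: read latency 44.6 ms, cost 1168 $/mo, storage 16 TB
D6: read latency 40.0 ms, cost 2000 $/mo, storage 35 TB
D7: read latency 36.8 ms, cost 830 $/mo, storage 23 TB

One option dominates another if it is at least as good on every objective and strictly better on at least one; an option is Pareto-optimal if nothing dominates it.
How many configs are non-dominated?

4

D1: not dominated.
D2: not dominated (best read latency).
D3: not dominated (best cost).
D4: not dominated.
D5: dominated by D1 (read latency 11.2≤44.6, cost 720≤1168, storage 27≥16).
D6: dominated by D2 (read latency 2.5≤40.0, cost 1883≤2000, storage 39≥35).
D7: dominated by D1 (read latency 11.2≤36.8, cost 720≤830, storage 27≥23).
Pareto-optimal: D1, D2, D3, D4 → 4.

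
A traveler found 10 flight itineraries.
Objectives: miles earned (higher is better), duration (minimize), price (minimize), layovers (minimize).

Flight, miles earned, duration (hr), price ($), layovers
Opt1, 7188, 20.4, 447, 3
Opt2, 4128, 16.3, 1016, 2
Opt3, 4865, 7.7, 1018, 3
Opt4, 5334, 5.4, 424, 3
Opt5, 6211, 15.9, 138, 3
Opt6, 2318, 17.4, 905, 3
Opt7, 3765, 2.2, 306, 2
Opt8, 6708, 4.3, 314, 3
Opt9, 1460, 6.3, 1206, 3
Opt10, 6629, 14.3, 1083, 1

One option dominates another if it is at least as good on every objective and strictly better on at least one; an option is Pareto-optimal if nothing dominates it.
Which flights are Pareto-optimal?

Opt1, Opt2, Opt5, Opt7, Opt8, Opt10

Opt1: not dominated (best miles earned).
Opt2: not dominated.
Opt3: dominated by Opt4 (miles earned 5334≥4865, duration 5.4≤7.7, price 424≤1018, layovers 3≤3).
Opt4: dominated by Opt8 (miles earned 6708≥5334, duration 4.3≤5.4, price 314≤424, layovers 3≤3).
Opt5: not dominated (best price).
Opt6: dominated by Opt4 (miles earned 5334≥2318, duration 5.4≤17.4, price 424≤905, layovers 3≤3).
Opt7: not dominated (best duration).
Opt8: not dominated.
Opt9: dominated by Opt4 (miles earned 5334≥1460, duration 5.4≤6.3, price 424≤1206, layovers 3≤3).
Opt10: not dominated (best layovers).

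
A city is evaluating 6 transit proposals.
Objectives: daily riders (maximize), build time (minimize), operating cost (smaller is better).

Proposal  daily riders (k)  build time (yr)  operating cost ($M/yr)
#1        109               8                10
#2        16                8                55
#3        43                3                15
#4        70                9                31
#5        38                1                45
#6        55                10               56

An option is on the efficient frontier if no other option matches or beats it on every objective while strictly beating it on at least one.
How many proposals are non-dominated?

#1: not dominated (best daily riders).
#2: dominated by #1 (daily riders 109≥16, build time 8≤8, operating cost 10≤55).
#3: not dominated.
#4: dominated by #1 (daily riders 109≥70, build time 8≤9, operating cost 10≤31).
#5: not dominated (best build time).
#6: dominated by #1 (daily riders 109≥55, build time 8≤10, operating cost 10≤56).
Pareto-optimal: #1, #3, #5 → 3.

3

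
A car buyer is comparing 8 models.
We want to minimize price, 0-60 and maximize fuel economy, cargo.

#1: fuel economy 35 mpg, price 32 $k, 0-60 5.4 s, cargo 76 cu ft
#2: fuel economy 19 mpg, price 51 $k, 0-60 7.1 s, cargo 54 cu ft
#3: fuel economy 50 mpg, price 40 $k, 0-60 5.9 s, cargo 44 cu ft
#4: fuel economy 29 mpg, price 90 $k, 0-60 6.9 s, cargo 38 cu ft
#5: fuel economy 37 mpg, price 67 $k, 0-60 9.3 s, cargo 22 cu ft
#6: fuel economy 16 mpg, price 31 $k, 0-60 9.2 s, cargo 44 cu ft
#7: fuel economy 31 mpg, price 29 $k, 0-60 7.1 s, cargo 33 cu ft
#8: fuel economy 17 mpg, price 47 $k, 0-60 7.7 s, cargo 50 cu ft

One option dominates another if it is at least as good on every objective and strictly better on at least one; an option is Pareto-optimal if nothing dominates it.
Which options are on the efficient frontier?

#1: not dominated (best 0-60).
#2: dominated by #1 (fuel economy 35≥19, price 32≤51, 0-60 5.4≤7.1, cargo 76≥54).
#3: not dominated (best fuel economy).
#4: dominated by #1 (fuel economy 35≥29, price 32≤90, 0-60 5.4≤6.9, cargo 76≥38).
#5: dominated by #3 (fuel economy 50≥37, price 40≤67, 0-60 5.9≤9.3, cargo 44≥22).
#6: not dominated.
#7: not dominated (best price).
#8: dominated by #1 (fuel economy 35≥17, price 32≤47, 0-60 5.4≤7.7, cargo 76≥50).

#1, #3, #6, #7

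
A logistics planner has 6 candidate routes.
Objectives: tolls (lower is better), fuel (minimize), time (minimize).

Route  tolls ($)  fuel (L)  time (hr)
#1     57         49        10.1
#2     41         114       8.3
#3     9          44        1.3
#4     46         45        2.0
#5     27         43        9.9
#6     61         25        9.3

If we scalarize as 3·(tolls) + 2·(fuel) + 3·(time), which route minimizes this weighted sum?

#1: 3·57 + 2·49 + 3·10.1 = 299.3
#2: 3·41 + 2·114 + 3·8.3 = 375.9
#3: 3·9 + 2·44 + 3·1.3 = 118.9
#4: 3·46 + 2·45 + 3·2.0 = 234.0
#5: 3·27 + 2·43 + 3·9.9 = 196.7
#6: 3·61 + 2·25 + 3·9.3 = 260.9
Lowest: #3 at 118.9.

#3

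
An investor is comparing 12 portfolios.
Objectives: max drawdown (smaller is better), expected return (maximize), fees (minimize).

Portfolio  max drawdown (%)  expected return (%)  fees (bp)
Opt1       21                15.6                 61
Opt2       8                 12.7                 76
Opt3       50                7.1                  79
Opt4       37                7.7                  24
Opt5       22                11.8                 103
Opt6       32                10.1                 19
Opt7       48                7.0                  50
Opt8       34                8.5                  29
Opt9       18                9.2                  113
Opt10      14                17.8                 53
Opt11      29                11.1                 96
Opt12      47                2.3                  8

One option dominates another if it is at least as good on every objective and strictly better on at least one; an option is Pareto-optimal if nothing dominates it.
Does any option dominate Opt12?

No

Opt1: worse on fees (61 vs 8).
Opt2: worse on fees (76 vs 8).
Opt3: worse on max drawdown (50 vs 47).
Opt4: worse on fees (24 vs 8).
Opt5: worse on fees (103 vs 8).
Opt6: worse on fees (19 vs 8).
Opt7: worse on max drawdown (48 vs 47).
Opt8: worse on fees (29 vs 8).
Opt9: worse on fees (113 vs 8).
Opt10: worse on fees (53 vs 8).
Opt11: worse on fees (96 vs 8).
No option is at least as good as Opt12 on every objective and strictly better on one.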